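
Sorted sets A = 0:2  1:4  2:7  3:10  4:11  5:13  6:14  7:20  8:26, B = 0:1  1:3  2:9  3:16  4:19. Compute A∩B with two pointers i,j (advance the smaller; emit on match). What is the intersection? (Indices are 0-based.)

i=0 j=0: 2>1, j++
i=0 j=1: 2<3, i++
i=1 j=1: 4>3, j++
i=1 j=2: 4<9, i++
i=2 j=2: 7<9, i++
i=3 j=2: 10>9, j++
i=3 j=3: 10<16, i++
i=4 j=3: 11<16, i++
i=5 j=3: 13<16, i++
i=6 j=3: 14<16, i++
i=7 j=3: 20>16, j++
i=7 j=4: 20>19, j++

intersection = []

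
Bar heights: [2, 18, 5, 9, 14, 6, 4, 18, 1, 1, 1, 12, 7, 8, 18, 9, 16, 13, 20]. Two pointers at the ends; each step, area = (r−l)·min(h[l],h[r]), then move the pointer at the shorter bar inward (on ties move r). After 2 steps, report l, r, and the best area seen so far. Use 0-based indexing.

l=2, r=18, best area=306

l=0 r=18: min(2,20)*18=36 best=36 *, l++
l=1 r=18: min(18,20)*17=306 best=306 *, l++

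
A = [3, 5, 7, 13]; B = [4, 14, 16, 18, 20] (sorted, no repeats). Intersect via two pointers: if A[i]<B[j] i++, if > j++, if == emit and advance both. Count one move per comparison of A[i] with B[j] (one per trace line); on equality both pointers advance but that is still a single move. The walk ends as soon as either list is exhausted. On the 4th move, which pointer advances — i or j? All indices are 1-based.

[i=1,j=1] 3<4 → i++
[i=2,j=1] 5>4 → j++
[i=2,j=2] 5<14 → i++
[i=3,j=2] 7<14 → i++

i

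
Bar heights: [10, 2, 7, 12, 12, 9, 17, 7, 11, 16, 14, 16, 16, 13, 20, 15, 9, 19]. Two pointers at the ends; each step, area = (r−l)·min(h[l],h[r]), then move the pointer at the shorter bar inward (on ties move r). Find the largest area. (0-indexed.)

[0,17] min(10,19)*17=170 best=170 * → l++
[1,17] min(2,19)*16=32 best=170 → l++
[2,17] min(7,19)*15=105 best=170 → l++
[3,17] min(12,19)*14=168 best=170 → l++
[4,17] min(12,19)*13=156 best=170 → l++
[5,17] min(9,19)*12=108 best=170 → l++
[6,17] min(17,19)*11=187 best=187 * → l++
[7,17] min(7,19)*10=70 best=187 → l++
[8,17] min(11,19)*9=99 best=187 → l++
[9,17] min(16,19)*8=128 best=187 → l++
[10,17] min(14,19)*7=98 best=187 → l++
[11,17] min(16,19)*6=96 best=187 → l++
[12,17] min(16,19)*5=80 best=187 → l++
[13,17] min(13,19)*4=52 best=187 → l++
[14,17] min(20,19)*3=57 best=187 → r--
[14,16] min(20,9)*2=18 best=187 → r--
[14,15] min(20,15)*1=15 best=187 → r--

max area = 187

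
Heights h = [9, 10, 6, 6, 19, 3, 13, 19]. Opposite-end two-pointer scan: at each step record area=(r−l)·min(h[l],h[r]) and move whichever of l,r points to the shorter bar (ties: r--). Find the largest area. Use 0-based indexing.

[0,7] min(9,19)*7=63 best=63 * → l++
[1,7] min(10,19)*6=60 best=63 → l++
[2,7] min(6,19)*5=30 best=63 → l++
[3,7] min(6,19)*4=24 best=63 → l++
[4,7] min(19,19)*3=57 best=63 → r--
[4,6] min(19,13)*2=26 best=63 → r--
[4,5] min(19,3)*1=3 best=63 → r--

max area = 63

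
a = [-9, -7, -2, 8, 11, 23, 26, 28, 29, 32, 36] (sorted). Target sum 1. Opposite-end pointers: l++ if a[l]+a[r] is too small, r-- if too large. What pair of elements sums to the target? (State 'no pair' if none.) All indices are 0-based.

l=0 r=10: -9+36=27 >1, r--
l=0 r=9: -9+32=23 >1, r--
l=0 r=8: -9+29=20 >1, r--
l=0 r=7: -9+28=19 >1, r--
l=0 r=6: -9+26=17 >1, r--
l=0 r=5: -9+23=14 >1, r--
l=0 r=4: -9+11=2 >1, r--
l=0 r=3: -9+8=-1 <1, l++
l=1 r=3: -7+8=1, found

(-7, 8)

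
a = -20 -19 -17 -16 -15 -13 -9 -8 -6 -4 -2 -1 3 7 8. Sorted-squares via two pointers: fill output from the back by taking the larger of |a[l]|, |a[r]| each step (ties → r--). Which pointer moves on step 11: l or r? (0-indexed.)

l=0 r=14: |-20|>|8| out[14]=400, l++
l=1 r=14: |-19|>|8| out[13]=361, l++
l=2 r=14: |-17|>|8| out[12]=289, l++
l=3 r=14: |-16|>|8| out[11]=256, l++
l=4 r=14: |-15|>|8| out[10]=225, l++
l=5 r=14: |-13|>|8| out[9]=169, l++
l=6 r=14: |-9|>|8| out[8]=81, l++
l=7 r=14: |-8|<=|8| out[7]=64, r--
l=7 r=13: |-8|>|7| out[6]=64, l++
l=8 r=13: |-6|<=|7| out[5]=49, r--
l=8 r=12: |-6|>|3| out[4]=36, l++

l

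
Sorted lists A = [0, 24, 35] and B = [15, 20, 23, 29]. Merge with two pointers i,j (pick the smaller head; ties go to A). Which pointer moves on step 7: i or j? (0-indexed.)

[i=0,j=0] A[i]=0<=B[j]=15 take 0 → i++
[i=1,j=0] A[i]=24>B[j]=15 take 15 → j++
[i=1,j=1] A[i]=24>B[j]=20 take 20 → j++
[i=1,j=2] A[i]=24>B[j]=23 take 23 → j++
[i=1,j=3] A[i]=24<=B[j]=29 take 24 → i++
[i=2,j=3] A[i]=35>B[j]=29 take 29 → j++
[i=2,j=4] B done, take A[i]=35 → i++

i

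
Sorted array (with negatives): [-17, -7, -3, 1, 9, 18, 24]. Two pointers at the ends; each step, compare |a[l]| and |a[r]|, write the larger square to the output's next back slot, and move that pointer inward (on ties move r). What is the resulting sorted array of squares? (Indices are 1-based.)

[1,7] |-17|<=|24| out[7]=576 → r--
[1,6] |-17|<=|18| out[6]=324 → r--
[1,5] |-17|>|9| out[5]=289 → l++
[2,5] |-7|<=|9| out[4]=81 → r--
[2,4] |-7|>|1| out[3]=49 → l++
[3,4] |-3|>|1| out[2]=9 → l++
[4,4] |1|<=|1| out[1]=1 → r--

[1, 9, 49, 81, 289, 324, 576]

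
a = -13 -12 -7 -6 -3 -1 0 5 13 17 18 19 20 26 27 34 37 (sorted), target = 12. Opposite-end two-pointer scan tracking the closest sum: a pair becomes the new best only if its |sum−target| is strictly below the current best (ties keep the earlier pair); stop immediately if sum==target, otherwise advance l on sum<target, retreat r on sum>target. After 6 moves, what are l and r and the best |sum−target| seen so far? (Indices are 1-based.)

l=3, r=13, best |Δ|=1

[1,17] -13+37=24 d=12 * → r--
[1,16] -13+34=21 d=9 * → r--
[1,15] -13+27=14 d=2 * → r--
[1,14] -13+26=13 d=1 * → r--
[1,13] -13+20=7 d=5 → l++
[2,13] -12+20=8 d=4 → l++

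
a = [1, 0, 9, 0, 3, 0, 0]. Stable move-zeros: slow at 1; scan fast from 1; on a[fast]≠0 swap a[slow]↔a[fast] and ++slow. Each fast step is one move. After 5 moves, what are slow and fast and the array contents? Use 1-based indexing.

slow=4, fast=6, a=[1, 9, 3, 0, 0, 0, 0]

slow=1 fast=1: a[fast]=1≠0 swap→a[1]=1, slow++,fast++
slow=2 fast=2: a[fast]=0, fast++
slow=2 fast=3: a[fast]=9≠0 swap→a[2]=9, slow++,fast++
slow=3 fast=4: a[fast]=0, fast++
slow=3 fast=5: a[fast]=3≠0 swap→a[3]=3, slow++,fast++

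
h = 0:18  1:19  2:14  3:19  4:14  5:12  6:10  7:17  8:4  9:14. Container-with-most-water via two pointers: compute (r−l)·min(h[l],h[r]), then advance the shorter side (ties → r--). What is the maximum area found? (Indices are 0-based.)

max area = 126

[0,9] min(18,14)*9=126 best=126 * → r--
[0,8] min(18,4)*8=32 best=126 → r--
[0,7] min(18,17)*7=119 best=126 → r--
[0,6] min(18,10)*6=60 best=126 → r--
[0,5] min(18,12)*5=60 best=126 → r--
[0,4] min(18,14)*4=56 best=126 → r--
[0,3] min(18,19)*3=54 best=126 → l++
[1,3] min(19,19)*2=38 best=126 → r--
[1,2] min(19,14)*1=14 best=126 → r--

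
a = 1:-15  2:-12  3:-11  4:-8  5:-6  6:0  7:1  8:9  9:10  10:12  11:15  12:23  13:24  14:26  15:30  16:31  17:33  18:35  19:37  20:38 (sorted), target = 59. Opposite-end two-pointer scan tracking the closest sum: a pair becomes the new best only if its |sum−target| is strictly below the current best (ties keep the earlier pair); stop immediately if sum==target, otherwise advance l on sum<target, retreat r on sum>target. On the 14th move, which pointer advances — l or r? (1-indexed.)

[1,20] -15+38=23 d=36 * → l++
[2,20] -12+38=26 d=33 * → l++
[3,20] -11+38=27 d=32 * → l++
[4,20] -8+38=30 d=29 * → l++
[5,20] -6+38=32 d=27 * → l++
[6,20] 0+38=38 d=21 * → l++
[7,20] 1+38=39 d=20 * → l++
[8,20] 9+38=47 d=12 * → l++
[9,20] 10+38=48 d=11 * → l++
[10,20] 12+38=50 d=9 * → l++
[11,20] 15+38=53 d=6 * → l++
[12,20] 23+38=61 d=2 * → r--
[12,19] 23+37=60 d=1 * → r--
[12,18] 23+35=58 d=1 → l++

l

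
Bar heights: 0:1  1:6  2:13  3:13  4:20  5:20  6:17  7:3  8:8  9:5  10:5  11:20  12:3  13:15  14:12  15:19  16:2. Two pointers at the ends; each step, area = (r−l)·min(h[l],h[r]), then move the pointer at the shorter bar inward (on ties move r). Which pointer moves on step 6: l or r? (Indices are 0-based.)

[0,16] min(1,2)*16=16 best=16 * → l++
[1,16] min(6,2)*15=30 best=30 * → r--
[1,15] min(6,19)*14=84 best=84 * → l++
[2,15] min(13,19)*13=169 best=169 * → l++
[3,15] min(13,19)*12=156 best=169 → l++
[4,15] min(20,19)*11=209 best=209 * → r--

r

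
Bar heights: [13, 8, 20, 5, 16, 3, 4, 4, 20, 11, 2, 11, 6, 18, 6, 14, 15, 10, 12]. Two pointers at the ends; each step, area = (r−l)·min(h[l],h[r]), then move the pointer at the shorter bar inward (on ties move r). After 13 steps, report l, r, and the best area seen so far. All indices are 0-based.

l=2, r=7, best area=216

l=0 r=18: min(13,12)*18=216 best=216 *, r--
l=0 r=17: min(13,10)*17=170 best=216, r--
l=0 r=16: min(13,15)*16=208 best=216, l++
l=1 r=16: min(8,15)*15=120 best=216, l++
l=2 r=16: min(20,15)*14=210 best=216, r--
l=2 r=15: min(20,14)*13=182 best=216, r--
l=2 r=14: min(20,6)*12=72 best=216, r--
l=2 r=13: min(20,18)*11=198 best=216, r--
l=2 r=12: min(20,6)*10=60 best=216, r--
l=2 r=11: min(20,11)*9=99 best=216, r--
l=2 r=10: min(20,2)*8=16 best=216, r--
l=2 r=9: min(20,11)*7=77 best=216, r--
l=2 r=8: min(20,20)*6=120 best=216, r--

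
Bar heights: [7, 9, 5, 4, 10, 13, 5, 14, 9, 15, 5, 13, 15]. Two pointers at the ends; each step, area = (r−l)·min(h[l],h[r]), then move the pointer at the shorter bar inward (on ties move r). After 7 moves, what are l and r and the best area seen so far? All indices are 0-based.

[0,12] min(7,15)*12=84 best=84 * → l++
[1,12] min(9,15)*11=99 best=99 * → l++
[2,12] min(5,15)*10=50 best=99 → l++
[3,12] min(4,15)*9=36 best=99 → l++
[4,12] min(10,15)*8=80 best=99 → l++
[5,12] min(13,15)*7=91 best=99 → l++
[6,12] min(5,15)*6=30 best=99 → l++

l=7, r=12, best area=99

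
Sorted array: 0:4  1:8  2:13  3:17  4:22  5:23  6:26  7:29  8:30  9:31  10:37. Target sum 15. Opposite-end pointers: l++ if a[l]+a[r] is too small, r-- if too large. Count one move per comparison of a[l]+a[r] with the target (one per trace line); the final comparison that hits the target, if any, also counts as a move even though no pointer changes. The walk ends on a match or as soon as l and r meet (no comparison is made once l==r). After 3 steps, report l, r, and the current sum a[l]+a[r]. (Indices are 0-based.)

l=0 r=10: 4+37=41 >15, r--
l=0 r=9: 4+31=35 >15, r--
l=0 r=8: 4+30=34 >15, r--

l=0, r=7, sum=33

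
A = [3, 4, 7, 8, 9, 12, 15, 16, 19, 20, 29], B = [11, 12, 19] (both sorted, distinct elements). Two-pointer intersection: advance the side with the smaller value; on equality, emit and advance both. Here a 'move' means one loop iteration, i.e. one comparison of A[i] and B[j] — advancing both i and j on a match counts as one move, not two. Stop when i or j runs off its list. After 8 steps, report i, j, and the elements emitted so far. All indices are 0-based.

i=7, j=2, emitted=[12]

[i=0,j=0] 3<11 → i++
[i=1,j=0] 4<11 → i++
[i=2,j=0] 7<11 → i++
[i=3,j=0] 8<11 → i++
[i=4,j=0] 9<11 → i++
[i=5,j=0] 12>11 → j++
[i=5,j=1] 12==12 emit → i++,j++
[i=6,j=2] 15<19 → i++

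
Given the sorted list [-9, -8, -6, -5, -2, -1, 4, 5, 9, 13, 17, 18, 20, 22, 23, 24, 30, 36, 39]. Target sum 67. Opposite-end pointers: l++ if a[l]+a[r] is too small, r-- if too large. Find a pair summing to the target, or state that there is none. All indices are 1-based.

l=1 r=19: -9+39=30 <67, l++
l=2 r=19: -8+39=31 <67, l++
l=3 r=19: -6+39=33 <67, l++
l=4 r=19: -5+39=34 <67, l++
l=5 r=19: -2+39=37 <67, l++
l=6 r=19: -1+39=38 <67, l++
l=7 r=19: 4+39=43 <67, l++
l=8 r=19: 5+39=44 <67, l++
l=9 r=19: 9+39=48 <67, l++
l=10 r=19: 13+39=52 <67, l++
l=11 r=19: 17+39=56 <67, l++
l=12 r=19: 18+39=57 <67, l++
l=13 r=19: 20+39=59 <67, l++
l=14 r=19: 22+39=61 <67, l++
l=15 r=19: 23+39=62 <67, l++
l=16 r=19: 24+39=63 <67, l++
l=17 r=19: 30+39=69 >67, r--
l=17 r=18: 30+36=66 <67, l++

no pair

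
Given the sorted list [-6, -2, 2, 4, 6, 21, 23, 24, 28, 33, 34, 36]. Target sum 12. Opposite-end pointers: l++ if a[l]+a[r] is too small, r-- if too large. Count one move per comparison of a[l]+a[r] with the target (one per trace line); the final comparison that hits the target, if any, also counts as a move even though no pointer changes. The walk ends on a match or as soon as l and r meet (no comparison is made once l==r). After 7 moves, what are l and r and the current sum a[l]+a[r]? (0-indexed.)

l=0, r=4, sum=0

[0,11] -6+36=30 >12 → r--
[0,10] -6+34=28 >12 → r--
[0,9] -6+33=27 >12 → r--
[0,8] -6+28=22 >12 → r--
[0,7] -6+24=18 >12 → r--
[0,6] -6+23=17 >12 → r--
[0,5] -6+21=15 >12 → r--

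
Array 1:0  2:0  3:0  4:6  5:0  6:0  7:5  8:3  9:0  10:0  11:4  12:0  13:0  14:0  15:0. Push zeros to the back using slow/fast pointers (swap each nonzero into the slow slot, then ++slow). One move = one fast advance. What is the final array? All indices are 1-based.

[6, 5, 3, 4, 0, 0, 0, 0, 0, 0, 0, 0, 0, 0, 0]

(s=1,f=1) a[fast]=0 → fast++
(s=1,f=2) a[fast]=0 → fast++
(s=1,f=3) a[fast]=0 → fast++
(s=1,f=4) a[fast]=6≠0 swap→a[1]=6 → slow++,fast++
(s=2,f=5) a[fast]=0 → fast++
(s=2,f=6) a[fast]=0 → fast++
(s=2,f=7) a[fast]=5≠0 swap→a[2]=5 → slow++,fast++
(s=3,f=8) a[fast]=3≠0 swap→a[3]=3 → slow++,fast++
(s=4,f=9) a[fast]=0 → fast++
(s=4,f=10) a[fast]=0 → fast++
(s=4,f=11) a[fast]=4≠0 swap→a[4]=4 → slow++,fast++
(s=5,f=12) a[fast]=0 → fast++
(s=5,f=13) a[fast]=0 → fast++
(s=5,f=14) a[fast]=0 → fast++
(s=5,f=15) a[fast]=0 → fast++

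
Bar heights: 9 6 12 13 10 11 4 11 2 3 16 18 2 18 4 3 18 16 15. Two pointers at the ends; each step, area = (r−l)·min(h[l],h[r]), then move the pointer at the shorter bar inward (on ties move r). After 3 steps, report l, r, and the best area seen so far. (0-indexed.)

[0,18] min(9,15)*18=162 best=162 * → l++
[1,18] min(6,15)*17=102 best=162 → l++
[2,18] min(12,15)*16=192 best=192 * → l++

l=3, r=18, best area=192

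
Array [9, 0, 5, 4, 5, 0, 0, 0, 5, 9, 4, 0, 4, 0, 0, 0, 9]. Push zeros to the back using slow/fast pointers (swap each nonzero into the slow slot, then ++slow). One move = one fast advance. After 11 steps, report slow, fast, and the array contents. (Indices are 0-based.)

slow=7, fast=11, a=[9, 5, 4, 5, 5, 9, 4, 0, 0, 0, 0, 0, 4, 0, 0, 0, 9]

(s=0,f=0) a[fast]=9≠0 swap→a[0]=9 → slow++,fast++
(s=1,f=1) a[fast]=0 → fast++
(s=1,f=2) a[fast]=5≠0 swap→a[1]=5 → slow++,fast++
(s=2,f=3) a[fast]=4≠0 swap→a[2]=4 → slow++,fast++
(s=3,f=4) a[fast]=5≠0 swap→a[3]=5 → slow++,fast++
(s=4,f=5) a[fast]=0 → fast++
(s=4,f=6) a[fast]=0 → fast++
(s=4,f=7) a[fast]=0 → fast++
(s=4,f=8) a[fast]=5≠0 swap→a[4]=5 → slow++,fast++
(s=5,f=9) a[fast]=9≠0 swap→a[5]=9 → slow++,fast++
(s=6,f=10) a[fast]=4≠0 swap→a[6]=4 → slow++,fast++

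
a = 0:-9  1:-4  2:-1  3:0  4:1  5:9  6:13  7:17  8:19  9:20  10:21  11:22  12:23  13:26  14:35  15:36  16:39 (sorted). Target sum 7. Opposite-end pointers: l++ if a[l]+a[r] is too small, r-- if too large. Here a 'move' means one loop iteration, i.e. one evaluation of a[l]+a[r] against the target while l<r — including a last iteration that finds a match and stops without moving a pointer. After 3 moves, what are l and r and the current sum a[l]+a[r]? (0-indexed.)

l=0, r=13, sum=17

[0,16] -9+39=30 >7 → r--
[0,15] -9+36=27 >7 → r--
[0,14] -9+35=26 >7 → r--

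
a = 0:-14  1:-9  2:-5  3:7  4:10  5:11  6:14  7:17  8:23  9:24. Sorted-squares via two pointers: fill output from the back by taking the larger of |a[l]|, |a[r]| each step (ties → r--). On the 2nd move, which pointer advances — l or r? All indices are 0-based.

r

[0,9] |-14|<=|24| out[9]=576 → r--
[0,8] |-14|<=|23| out[8]=529 → r--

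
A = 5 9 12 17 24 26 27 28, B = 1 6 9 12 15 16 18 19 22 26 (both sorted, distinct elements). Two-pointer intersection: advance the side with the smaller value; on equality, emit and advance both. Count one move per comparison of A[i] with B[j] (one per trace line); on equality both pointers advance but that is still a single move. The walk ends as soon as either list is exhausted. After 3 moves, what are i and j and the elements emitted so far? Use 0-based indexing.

i=1, j=2, emitted=[]

[i=0,j=0] 5>1 → j++
[i=0,j=1] 5<6 → i++
[i=1,j=1] 9>6 → j++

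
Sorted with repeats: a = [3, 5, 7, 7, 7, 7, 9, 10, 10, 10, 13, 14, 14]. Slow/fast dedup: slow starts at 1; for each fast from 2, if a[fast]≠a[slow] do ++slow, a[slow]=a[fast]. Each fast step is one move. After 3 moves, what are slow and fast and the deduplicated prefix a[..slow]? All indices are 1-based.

slow=1 fast=2: a[fast]=5≠a[slow]=3 write a[2]=5, slow++,fast++
slow=2 fast=3: a[fast]=7≠a[slow]=5 write a[3]=7, slow++,fast++
slow=3 fast=4: a[fast]=7=a[slow] dup, fast++

slow=3, fast=5, prefix=[3, 5, 7]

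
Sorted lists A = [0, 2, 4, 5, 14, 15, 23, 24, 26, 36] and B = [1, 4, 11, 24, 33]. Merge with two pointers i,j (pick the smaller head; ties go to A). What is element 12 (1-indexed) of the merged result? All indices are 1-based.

i=1 j=1: A[i]=0<=B[j]=1 take 0, i++
i=2 j=1: A[i]=2>B[j]=1 take 1, j++
i=2 j=2: A[i]=2<=B[j]=4 take 2, i++
i=3 j=2: A[i]=4<=B[j]=4 take 4, i++
i=4 j=2: A[i]=5>B[j]=4 take 4, j++
i=4 j=3: A[i]=5<=B[j]=11 take 5, i++
i=5 j=3: A[i]=14>B[j]=11 take 11, j++
i=5 j=4: A[i]=14<=B[j]=24 take 14, i++
i=6 j=4: A[i]=15<=B[j]=24 take 15, i++
i=7 j=4: A[i]=23<=B[j]=24 take 23, i++
i=8 j=4: A[i]=24<=B[j]=24 take 24, i++
i=9 j=4: A[i]=26>B[j]=24 take 24, j++
i=9 j=5: A[i]=26<=B[j]=33 take 26, i++
i=10 j=5: A[i]=36>B[j]=33 take 33, j++
i=10 j=6: B done, take A[i]=36, i++

merged[12] = 24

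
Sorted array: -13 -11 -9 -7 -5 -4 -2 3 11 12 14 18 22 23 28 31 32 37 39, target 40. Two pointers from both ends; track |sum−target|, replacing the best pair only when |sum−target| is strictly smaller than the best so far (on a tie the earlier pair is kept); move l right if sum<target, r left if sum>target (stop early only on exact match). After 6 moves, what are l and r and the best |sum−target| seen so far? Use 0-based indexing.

l=6, r=18, best |Δ|=5

l=0 r=18: -13+39=26 d=14 *, l++
l=1 r=18: -11+39=28 d=12 *, l++
l=2 r=18: -9+39=30 d=10 *, l++
l=3 r=18: -7+39=32 d=8 *, l++
l=4 r=18: -5+39=34 d=6 *, l++
l=5 r=18: -4+39=35 d=5 *, l++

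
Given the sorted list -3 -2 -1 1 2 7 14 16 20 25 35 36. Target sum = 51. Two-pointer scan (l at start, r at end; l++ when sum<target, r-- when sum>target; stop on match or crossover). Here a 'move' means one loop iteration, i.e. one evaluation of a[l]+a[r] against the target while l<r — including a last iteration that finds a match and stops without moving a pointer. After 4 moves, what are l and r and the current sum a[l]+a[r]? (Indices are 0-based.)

[0,11] -3+36=33 <51 → l++
[1,11] -2+36=34 <51 → l++
[2,11] -1+36=35 <51 → l++
[3,11] 1+36=37 <51 → l++

l=4, r=11, sum=38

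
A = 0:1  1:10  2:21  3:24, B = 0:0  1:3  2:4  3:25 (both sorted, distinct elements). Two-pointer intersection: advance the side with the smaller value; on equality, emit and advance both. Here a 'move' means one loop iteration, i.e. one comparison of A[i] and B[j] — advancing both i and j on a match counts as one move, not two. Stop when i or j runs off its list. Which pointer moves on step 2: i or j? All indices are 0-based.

[i=0,j=0] 1>0 → j++
[i=0,j=1] 1<3 → i++

i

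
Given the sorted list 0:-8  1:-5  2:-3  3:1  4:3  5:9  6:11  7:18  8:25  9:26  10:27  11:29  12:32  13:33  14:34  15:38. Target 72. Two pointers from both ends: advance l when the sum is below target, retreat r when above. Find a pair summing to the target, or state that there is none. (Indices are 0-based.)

(34, 38)

l=0 r=15: -8+38=30 <72, l++
l=1 r=15: -5+38=33 <72, l++
l=2 r=15: -3+38=35 <72, l++
l=3 r=15: 1+38=39 <72, l++
l=4 r=15: 3+38=41 <72, l++
l=5 r=15: 9+38=47 <72, l++
l=6 r=15: 11+38=49 <72, l++
l=7 r=15: 18+38=56 <72, l++
l=8 r=15: 25+38=63 <72, l++
l=9 r=15: 26+38=64 <72, l++
l=10 r=15: 27+38=65 <72, l++
l=11 r=15: 29+38=67 <72, l++
l=12 r=15: 32+38=70 <72, l++
l=13 r=15: 33+38=71 <72, l++
l=14 r=15: 34+38=72, found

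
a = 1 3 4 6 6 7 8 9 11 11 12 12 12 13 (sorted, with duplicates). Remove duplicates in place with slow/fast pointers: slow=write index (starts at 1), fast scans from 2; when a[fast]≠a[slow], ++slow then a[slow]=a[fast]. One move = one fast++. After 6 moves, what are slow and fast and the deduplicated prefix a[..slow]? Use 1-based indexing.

slow=1 fast=2: a[fast]=3≠a[slow]=1 write a[2]=3, slow++,fast++
slow=2 fast=3: a[fast]=4≠a[slow]=3 write a[3]=4, slow++,fast++
slow=3 fast=4: a[fast]=6≠a[slow]=4 write a[4]=6, slow++,fast++
slow=4 fast=5: a[fast]=6=a[slow] dup, fast++
slow=4 fast=6: a[fast]=7≠a[slow]=6 write a[5]=7, slow++,fast++
slow=5 fast=7: a[fast]=8≠a[slow]=7 write a[6]=8, slow++,fast++

slow=6, fast=8, prefix=[1, 3, 4, 6, 7, 8]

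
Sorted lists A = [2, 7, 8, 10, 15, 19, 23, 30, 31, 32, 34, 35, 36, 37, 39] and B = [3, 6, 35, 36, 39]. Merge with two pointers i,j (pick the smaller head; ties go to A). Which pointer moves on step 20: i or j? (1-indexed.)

i=1 j=1: A[i]=2<=B[j]=3 take 2, i++
i=2 j=1: A[i]=7>B[j]=3 take 3, j++
i=2 j=2: A[i]=7>B[j]=6 take 6, j++
i=2 j=3: A[i]=7<=B[j]=35 take 7, i++
i=3 j=3: A[i]=8<=B[j]=35 take 8, i++
i=4 j=3: A[i]=10<=B[j]=35 take 10, i++
i=5 j=3: A[i]=15<=B[j]=35 take 15, i++
i=6 j=3: A[i]=19<=B[j]=35 take 19, i++
i=7 j=3: A[i]=23<=B[j]=35 take 23, i++
i=8 j=3: A[i]=30<=B[j]=35 take 30, i++
i=9 j=3: A[i]=31<=B[j]=35 take 31, i++
i=10 j=3: A[i]=32<=B[j]=35 take 32, i++
i=11 j=3: A[i]=34<=B[j]=35 take 34, i++
i=12 j=3: A[i]=35<=B[j]=35 take 35, i++
i=13 j=3: A[i]=36>B[j]=35 take 35, j++
i=13 j=4: A[i]=36<=B[j]=36 take 36, i++
i=14 j=4: A[i]=37>B[j]=36 take 36, j++
i=14 j=5: A[i]=37<=B[j]=39 take 37, i++
i=15 j=5: A[i]=39<=B[j]=39 take 39, i++
i=16 j=5: A done, take B[j]=39, j++

j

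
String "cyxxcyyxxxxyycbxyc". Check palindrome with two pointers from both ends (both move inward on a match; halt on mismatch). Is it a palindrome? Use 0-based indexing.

[0,17] 'c'=='c' → l++,r--
[1,16] 'y'=='y' → l++,r--
[2,15] 'x'=='x' → l++,r--
[3,14] 'x'!='b' → stop

not a palindrome (mismatch at 3,14)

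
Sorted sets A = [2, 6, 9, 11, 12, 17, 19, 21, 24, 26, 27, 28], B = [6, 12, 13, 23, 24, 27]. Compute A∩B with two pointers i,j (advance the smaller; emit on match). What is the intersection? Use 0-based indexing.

i=0 j=0: 2<6, i++
i=1 j=0: 6==6 emit, i++,j++
i=2 j=1: 9<12, i++
i=3 j=1: 11<12, i++
i=4 j=1: 12==12 emit, i++,j++
i=5 j=2: 17>13, j++
i=5 j=3: 17<23, i++
i=6 j=3: 19<23, i++
i=7 j=3: 21<23, i++
i=8 j=3: 24>23, j++
i=8 j=4: 24==24 emit, i++,j++
i=9 j=5: 26<27, i++
i=10 j=5: 27==27 emit, i++,j++

intersection = [6, 12, 24, 27]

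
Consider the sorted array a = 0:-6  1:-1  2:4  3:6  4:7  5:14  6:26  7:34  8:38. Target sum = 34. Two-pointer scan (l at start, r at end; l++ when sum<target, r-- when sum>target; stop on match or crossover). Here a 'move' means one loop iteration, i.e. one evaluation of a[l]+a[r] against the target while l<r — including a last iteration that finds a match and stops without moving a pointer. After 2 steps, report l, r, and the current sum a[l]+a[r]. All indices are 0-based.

l=1, r=7, sum=33

l=0 r=8: -6+38=32 <34, l++
l=1 r=8: -1+38=37 >34, r--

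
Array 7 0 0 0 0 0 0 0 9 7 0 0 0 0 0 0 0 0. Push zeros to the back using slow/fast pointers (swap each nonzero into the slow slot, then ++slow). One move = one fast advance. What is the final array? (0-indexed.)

[7, 9, 7, 0, 0, 0, 0, 0, 0, 0, 0, 0, 0, 0, 0, 0, 0, 0]

(s=0,f=0) a[fast]=7≠0 swap→a[0]=7 → slow++,fast++
(s=1,f=1) a[fast]=0 → fast++
(s=1,f=2) a[fast]=0 → fast++
(s=1,f=3) a[fast]=0 → fast++
(s=1,f=4) a[fast]=0 → fast++
(s=1,f=5) a[fast]=0 → fast++
(s=1,f=6) a[fast]=0 → fast++
(s=1,f=7) a[fast]=0 → fast++
(s=1,f=8) a[fast]=9≠0 swap→a[1]=9 → slow++,fast++
(s=2,f=9) a[fast]=7≠0 swap→a[2]=7 → slow++,fast++
(s=3,f=10) a[fast]=0 → fast++
(s=3,f=11) a[fast]=0 → fast++
(s=3,f=12) a[fast]=0 → fast++
(s=3,f=13) a[fast]=0 → fast++
(s=3,f=14) a[fast]=0 → fast++
(s=3,f=15) a[fast]=0 → fast++
(s=3,f=16) a[fast]=0 → fast++
(s=3,f=17) a[fast]=0 → fast++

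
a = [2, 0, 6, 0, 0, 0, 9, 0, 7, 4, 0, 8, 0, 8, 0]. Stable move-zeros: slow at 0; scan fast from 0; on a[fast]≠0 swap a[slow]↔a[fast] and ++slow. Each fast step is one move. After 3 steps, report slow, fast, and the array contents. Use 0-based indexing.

slow=2, fast=3, a=[2, 6, 0, 0, 0, 0, 9, 0, 7, 4, 0, 8, 0, 8, 0]

(s=0,f=0) a[fast]=2≠0 swap→a[0]=2 → slow++,fast++
(s=1,f=1) a[fast]=0 → fast++
(s=1,f=2) a[fast]=6≠0 swap→a[1]=6 → slow++,fast++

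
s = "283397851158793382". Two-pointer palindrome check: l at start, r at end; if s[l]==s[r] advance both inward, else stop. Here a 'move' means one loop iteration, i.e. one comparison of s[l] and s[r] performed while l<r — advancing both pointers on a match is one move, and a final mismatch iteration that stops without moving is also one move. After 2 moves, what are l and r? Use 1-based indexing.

l=1 r=18: '2'=='2', l++,r--
l=2 r=17: '8'=='8', l++,r--

l=3, r=16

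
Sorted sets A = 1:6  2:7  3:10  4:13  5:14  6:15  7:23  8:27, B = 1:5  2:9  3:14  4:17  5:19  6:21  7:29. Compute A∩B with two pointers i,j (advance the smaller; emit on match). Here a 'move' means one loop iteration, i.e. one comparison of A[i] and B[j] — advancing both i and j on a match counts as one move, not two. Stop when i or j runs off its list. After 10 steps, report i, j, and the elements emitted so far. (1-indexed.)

i=7, j=6, emitted=[14]

i=1 j=1: 6>5, j++
i=1 j=2: 6<9, i++
i=2 j=2: 7<9, i++
i=3 j=2: 10>9, j++
i=3 j=3: 10<14, i++
i=4 j=3: 13<14, i++
i=5 j=3: 14==14 emit, i++,j++
i=6 j=4: 15<17, i++
i=7 j=4: 23>17, j++
i=7 j=5: 23>19, j++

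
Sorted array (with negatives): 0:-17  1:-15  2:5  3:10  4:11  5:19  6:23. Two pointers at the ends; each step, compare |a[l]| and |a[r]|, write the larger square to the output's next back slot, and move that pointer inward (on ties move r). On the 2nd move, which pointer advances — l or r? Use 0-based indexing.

r

[0,6] |-17|<=|23| out[6]=529 → r--
[0,5] |-17|<=|19| out[5]=361 → r--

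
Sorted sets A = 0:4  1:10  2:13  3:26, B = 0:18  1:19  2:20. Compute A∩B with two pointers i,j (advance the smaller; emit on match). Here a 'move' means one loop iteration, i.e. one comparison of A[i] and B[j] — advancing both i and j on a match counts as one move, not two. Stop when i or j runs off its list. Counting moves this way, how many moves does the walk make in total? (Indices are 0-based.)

6 moves

[i=0,j=0] 4<18 → i++
[i=1,j=0] 10<18 → i++
[i=2,j=0] 13<18 → i++
[i=3,j=0] 26>18 → j++
[i=3,j=1] 26>19 → j++
[i=3,j=2] 26>20 → j++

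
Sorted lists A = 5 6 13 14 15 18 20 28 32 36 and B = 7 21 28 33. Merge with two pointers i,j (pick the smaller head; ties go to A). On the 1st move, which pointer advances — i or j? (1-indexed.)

i

[i=1,j=1] A[i]=5<=B[j]=7 take 5 → i++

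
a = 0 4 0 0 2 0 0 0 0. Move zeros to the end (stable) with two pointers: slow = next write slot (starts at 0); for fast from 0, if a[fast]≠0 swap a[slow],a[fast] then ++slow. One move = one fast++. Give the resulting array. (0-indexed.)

[4, 2, 0, 0, 0, 0, 0, 0, 0]

slow=0 fast=0: a[fast]=0, fast++
slow=0 fast=1: a[fast]=4≠0 swap→a[0]=4, slow++,fast++
slow=1 fast=2: a[fast]=0, fast++
slow=1 fast=3: a[fast]=0, fast++
slow=1 fast=4: a[fast]=2≠0 swap→a[1]=2, slow++,fast++
slow=2 fast=5: a[fast]=0, fast++
slow=2 fast=6: a[fast]=0, fast++
slow=2 fast=7: a[fast]=0, fast++
slow=2 fast=8: a[fast]=0, fast++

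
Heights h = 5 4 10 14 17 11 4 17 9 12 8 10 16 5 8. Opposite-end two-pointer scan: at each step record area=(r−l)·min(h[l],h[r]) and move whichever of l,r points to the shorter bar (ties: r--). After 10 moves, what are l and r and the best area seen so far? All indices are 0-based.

l=4, r=8, best area=128

l=0 r=14: min(5,8)*14=70 best=70 *, l++
l=1 r=14: min(4,8)*13=52 best=70, l++
l=2 r=14: min(10,8)*12=96 best=96 *, r--
l=2 r=13: min(10,5)*11=55 best=96, r--
l=2 r=12: min(10,16)*10=100 best=100 *, l++
l=3 r=12: min(14,16)*9=126 best=126 *, l++
l=4 r=12: min(17,16)*8=128 best=128 *, r--
l=4 r=11: min(17,10)*7=70 best=128, r--
l=4 r=10: min(17,8)*6=48 best=128, r--
l=4 r=9: min(17,12)*5=60 best=128, r--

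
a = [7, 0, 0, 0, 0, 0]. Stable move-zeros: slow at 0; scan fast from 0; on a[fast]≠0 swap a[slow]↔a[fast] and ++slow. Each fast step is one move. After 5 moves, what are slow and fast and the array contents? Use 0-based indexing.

slow=1, fast=5, a=[7, 0, 0, 0, 0, 0]

slow=0 fast=0: a[fast]=7≠0 swap→a[0]=7, slow++,fast++
slow=1 fast=1: a[fast]=0, fast++
slow=1 fast=2: a[fast]=0, fast++
slow=1 fast=3: a[fast]=0, fast++
slow=1 fast=4: a[fast]=0, fast++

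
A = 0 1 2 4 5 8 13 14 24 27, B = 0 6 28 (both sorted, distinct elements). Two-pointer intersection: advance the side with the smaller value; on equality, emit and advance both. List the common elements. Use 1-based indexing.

i=1 j=1: 0==0 emit, i++,j++
i=2 j=2: 1<6, i++
i=3 j=2: 2<6, i++
i=4 j=2: 4<6, i++
i=5 j=2: 5<6, i++
i=6 j=2: 8>6, j++
i=6 j=3: 8<28, i++
i=7 j=3: 13<28, i++
i=8 j=3: 14<28, i++
i=9 j=3: 24<28, i++
i=10 j=3: 27<28, i++

intersection = [0]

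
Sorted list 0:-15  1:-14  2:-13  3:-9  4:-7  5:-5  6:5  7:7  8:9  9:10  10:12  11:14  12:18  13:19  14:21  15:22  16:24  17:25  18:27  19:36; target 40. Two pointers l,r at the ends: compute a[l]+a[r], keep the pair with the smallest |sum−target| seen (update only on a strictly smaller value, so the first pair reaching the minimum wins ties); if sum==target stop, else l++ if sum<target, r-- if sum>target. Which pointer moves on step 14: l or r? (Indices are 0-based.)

l

l=0 r=19: -15+36=21 d=19 *, l++
l=1 r=19: -14+36=22 d=18 *, l++
l=2 r=19: -13+36=23 d=17 *, l++
l=3 r=19: -9+36=27 d=13 *, l++
l=4 r=19: -7+36=29 d=11 *, l++
l=5 r=19: -5+36=31 d=9 *, l++
l=6 r=19: 5+36=41 d=1 *, r--
l=6 r=18: 5+27=32 d=8, l++
l=7 r=18: 7+27=34 d=6, l++
l=8 r=18: 9+27=36 d=4, l++
l=9 r=18: 10+27=37 d=3, l++
l=10 r=18: 12+27=39 d=1, l++
l=11 r=18: 14+27=41 d=1, r--
l=11 r=17: 14+25=39 d=1, l++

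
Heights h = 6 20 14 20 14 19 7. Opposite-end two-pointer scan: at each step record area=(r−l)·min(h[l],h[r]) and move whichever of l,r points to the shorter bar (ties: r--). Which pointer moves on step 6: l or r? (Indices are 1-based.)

[1,7] min(6,7)*6=36 best=36 * → l++
[2,7] min(20,7)*5=35 best=36 → r--
[2,6] min(20,19)*4=76 best=76 * → r--
[2,5] min(20,14)*3=42 best=76 → r--
[2,4] min(20,20)*2=40 best=76 → r--
[2,3] min(20,14)*1=14 best=76 → r--

r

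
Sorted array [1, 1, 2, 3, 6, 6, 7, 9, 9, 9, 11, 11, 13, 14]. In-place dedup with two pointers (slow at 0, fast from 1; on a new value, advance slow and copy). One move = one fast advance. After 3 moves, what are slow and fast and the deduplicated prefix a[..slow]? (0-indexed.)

slow=0 fast=1: a[fast]=1=a[slow] dup, fast++
slow=0 fast=2: a[fast]=2≠a[slow]=1 write a[1]=2, slow++,fast++
slow=1 fast=3: a[fast]=3≠a[slow]=2 write a[2]=3, slow++,fast++

slow=2, fast=4, prefix=[1, 2, 3]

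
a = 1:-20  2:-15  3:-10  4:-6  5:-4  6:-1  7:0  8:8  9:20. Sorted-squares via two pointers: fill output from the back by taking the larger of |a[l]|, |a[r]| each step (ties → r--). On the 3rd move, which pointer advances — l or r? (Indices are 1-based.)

l

[1,9] |-20|<=|20| out[9]=400 → r--
[1,8] |-20|>|8| out[8]=400 → l++
[2,8] |-15|>|8| out[7]=225 → l++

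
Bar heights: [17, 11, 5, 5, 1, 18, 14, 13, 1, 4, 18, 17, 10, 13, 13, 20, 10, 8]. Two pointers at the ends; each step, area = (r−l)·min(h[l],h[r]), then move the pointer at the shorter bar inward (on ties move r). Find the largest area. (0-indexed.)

l=0 r=17: min(17,8)*17=136 best=136 *, r--
l=0 r=16: min(17,10)*16=160 best=160 *, r--
l=0 r=15: min(17,20)*15=255 best=255 *, l++
l=1 r=15: min(11,20)*14=154 best=255, l++
l=2 r=15: min(5,20)*13=65 best=255, l++
l=3 r=15: min(5,20)*12=60 best=255, l++
l=4 r=15: min(1,20)*11=11 best=255, l++
l=5 r=15: min(18,20)*10=180 best=255, l++
l=6 r=15: min(14,20)*9=126 best=255, l++
l=7 r=15: min(13,20)*8=104 best=255, l++
l=8 r=15: min(1,20)*7=7 best=255, l++
l=9 r=15: min(4,20)*6=24 best=255, l++
l=10 r=15: min(18,20)*5=90 best=255, l++
l=11 r=15: min(17,20)*4=68 best=255, l++
l=12 r=15: min(10,20)*3=30 best=255, l++
l=13 r=15: min(13,20)*2=26 best=255, l++
l=14 r=15: min(13,20)*1=13 best=255, l++

max area = 255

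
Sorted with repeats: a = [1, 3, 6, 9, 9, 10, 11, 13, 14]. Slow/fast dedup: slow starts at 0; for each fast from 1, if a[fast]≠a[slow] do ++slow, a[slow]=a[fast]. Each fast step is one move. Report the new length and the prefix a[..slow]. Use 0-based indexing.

length 8; prefix = [1, 3, 6, 9, 10, 11, 13, 14]

(s=0,f=1) a[fast]=3≠a[slow]=1 write a[1]=3 → slow++,fast++
(s=1,f=2) a[fast]=6≠a[slow]=3 write a[2]=6 → slow++,fast++
(s=2,f=3) a[fast]=9≠a[slow]=6 write a[3]=9 → slow++,fast++
(s=3,f=4) a[fast]=9=a[slow] dup → fast++
(s=3,f=5) a[fast]=10≠a[slow]=9 write a[4]=10 → slow++,fast++
(s=4,f=6) a[fast]=11≠a[slow]=10 write a[5]=11 → slow++,fast++
(s=5,f=7) a[fast]=13≠a[slow]=11 write a[6]=13 → slow++,fast++
(s=6,f=8) a[fast]=14≠a[slow]=13 write a[7]=14 → slow++,fast++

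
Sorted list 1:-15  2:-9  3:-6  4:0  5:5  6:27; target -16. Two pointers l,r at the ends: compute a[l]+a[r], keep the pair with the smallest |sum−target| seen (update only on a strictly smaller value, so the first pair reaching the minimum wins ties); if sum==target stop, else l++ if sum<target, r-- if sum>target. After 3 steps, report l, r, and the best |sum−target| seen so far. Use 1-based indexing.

l=1, r=3, best |Δ|=1

l=1 r=6: -15+27=12 d=28 *, r--
l=1 r=5: -15+5=-10 d=6 *, r--
l=1 r=4: -15+0=-15 d=1 *, r--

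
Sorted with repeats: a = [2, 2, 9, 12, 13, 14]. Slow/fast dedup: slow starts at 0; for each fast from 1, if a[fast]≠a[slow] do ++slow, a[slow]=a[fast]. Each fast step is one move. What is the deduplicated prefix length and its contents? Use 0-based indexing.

length 5; prefix = [2, 9, 12, 13, 14]

slow=0 fast=1: a[fast]=2=a[slow] dup, fast++
slow=0 fast=2: a[fast]=9≠a[slow]=2 write a[1]=9, slow++,fast++
slow=1 fast=3: a[fast]=12≠a[slow]=9 write a[2]=12, slow++,fast++
slow=2 fast=4: a[fast]=13≠a[slow]=12 write a[3]=13, slow++,fast++
slow=3 fast=5: a[fast]=14≠a[slow]=13 write a[4]=14, slow++,fast++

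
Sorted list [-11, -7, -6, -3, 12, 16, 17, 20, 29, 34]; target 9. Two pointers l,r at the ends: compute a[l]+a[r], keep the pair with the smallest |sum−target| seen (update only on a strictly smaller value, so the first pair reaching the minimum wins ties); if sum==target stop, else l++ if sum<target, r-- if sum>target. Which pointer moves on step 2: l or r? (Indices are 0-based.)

l=0 r=9: -11+34=23 d=14 *, r--
l=0 r=8: -11+29=18 d=9 *, r--

r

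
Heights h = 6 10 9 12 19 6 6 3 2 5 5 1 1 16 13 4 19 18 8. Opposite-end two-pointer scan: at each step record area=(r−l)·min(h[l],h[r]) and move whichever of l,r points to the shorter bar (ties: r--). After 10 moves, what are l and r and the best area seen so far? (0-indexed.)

l=4, r=12, best area=234

l=0 r=18: min(6,8)*18=108 best=108 *, l++
l=1 r=18: min(10,8)*17=136 best=136 *, r--
l=1 r=17: min(10,18)*16=160 best=160 *, l++
l=2 r=17: min(9,18)*15=135 best=160, l++
l=3 r=17: min(12,18)*14=168 best=168 *, l++
l=4 r=17: min(19,18)*13=234 best=234 *, r--
l=4 r=16: min(19,19)*12=228 best=234, r--
l=4 r=15: min(19,4)*11=44 best=234, r--
l=4 r=14: min(19,13)*10=130 best=234, r--
l=4 r=13: min(19,16)*9=144 best=234, r--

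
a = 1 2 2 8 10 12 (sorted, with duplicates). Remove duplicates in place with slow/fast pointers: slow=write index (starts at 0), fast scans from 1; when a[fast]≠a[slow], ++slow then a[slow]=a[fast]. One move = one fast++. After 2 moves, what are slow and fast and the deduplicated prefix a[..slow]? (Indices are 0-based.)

slow=0 fast=1: a[fast]=2≠a[slow]=1 write a[1]=2, slow++,fast++
slow=1 fast=2: a[fast]=2=a[slow] dup, fast++

slow=1, fast=3, prefix=[1, 2]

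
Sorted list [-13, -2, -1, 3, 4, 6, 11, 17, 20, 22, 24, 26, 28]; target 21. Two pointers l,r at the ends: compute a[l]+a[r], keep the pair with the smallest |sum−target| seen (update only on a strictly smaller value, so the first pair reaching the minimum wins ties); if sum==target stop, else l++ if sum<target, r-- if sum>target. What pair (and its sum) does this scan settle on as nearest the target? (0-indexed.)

pair (-1, 22) with sum 21 (|Δ|=0)

l=0 r=12: -13+28=15 d=6 *, l++
l=1 r=12: -2+28=26 d=5 *, r--
l=1 r=11: -2+26=24 d=3 *, r--
l=1 r=10: -2+24=22 d=1 *, r--
l=1 r=9: -2+22=20 d=1, l++
l=2 r=9: -1+22=21 d=0 *, stop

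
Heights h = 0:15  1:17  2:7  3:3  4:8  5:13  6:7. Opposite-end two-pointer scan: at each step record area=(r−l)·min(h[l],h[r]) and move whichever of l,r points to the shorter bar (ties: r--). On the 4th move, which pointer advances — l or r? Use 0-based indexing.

[0,6] min(15,7)*6=42 best=42 * → r--
[0,5] min(15,13)*5=65 best=65 * → r--
[0,4] min(15,8)*4=32 best=65 → r--
[0,3] min(15,3)*3=9 best=65 → r--

r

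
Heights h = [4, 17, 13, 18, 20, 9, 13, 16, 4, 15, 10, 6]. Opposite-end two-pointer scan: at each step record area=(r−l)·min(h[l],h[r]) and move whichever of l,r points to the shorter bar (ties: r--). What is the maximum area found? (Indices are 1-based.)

l=1 r=12: min(4,6)*11=44 best=44 *, l++
l=2 r=12: min(17,6)*10=60 best=60 *, r--
l=2 r=11: min(17,10)*9=90 best=90 *, r--
l=2 r=10: min(17,15)*8=120 best=120 *, r--
l=2 r=9: min(17,4)*7=28 best=120, r--
l=2 r=8: min(17,16)*6=96 best=120, r--
l=2 r=7: min(17,13)*5=65 best=120, r--
l=2 r=6: min(17,9)*4=36 best=120, r--
l=2 r=5: min(17,20)*3=51 best=120, l++
l=3 r=5: min(13,20)*2=26 best=120, l++
l=4 r=5: min(18,20)*1=18 best=120, l++

max area = 120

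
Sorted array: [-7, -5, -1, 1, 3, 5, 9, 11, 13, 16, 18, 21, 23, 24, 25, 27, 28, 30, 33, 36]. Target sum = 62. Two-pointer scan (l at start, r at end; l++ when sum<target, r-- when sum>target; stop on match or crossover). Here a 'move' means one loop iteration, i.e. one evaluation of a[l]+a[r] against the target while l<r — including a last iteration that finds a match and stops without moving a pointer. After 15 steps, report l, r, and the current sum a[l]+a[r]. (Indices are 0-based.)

[0,19] -7+36=29 <62 → l++
[1,19] -5+36=31 <62 → l++
[2,19] -1+36=35 <62 → l++
[3,19] 1+36=37 <62 → l++
[4,19] 3+36=39 <62 → l++
[5,19] 5+36=41 <62 → l++
[6,19] 9+36=45 <62 → l++
[7,19] 11+36=47 <62 → l++
[8,19] 13+36=49 <62 → l++
[9,19] 16+36=52 <62 → l++
[10,19] 18+36=54 <62 → l++
[11,19] 21+36=57 <62 → l++
[12,19] 23+36=59 <62 → l++
[13,19] 24+36=60 <62 → l++
[14,19] 25+36=61 <62 → l++

l=15, r=19, sum=63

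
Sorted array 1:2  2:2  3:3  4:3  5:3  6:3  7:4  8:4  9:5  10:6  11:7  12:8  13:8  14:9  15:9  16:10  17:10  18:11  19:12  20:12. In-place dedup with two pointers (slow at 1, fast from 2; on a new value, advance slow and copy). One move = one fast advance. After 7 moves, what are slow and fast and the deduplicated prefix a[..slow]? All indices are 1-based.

slow=3, fast=9, prefix=[2, 3, 4]

(s=1,f=2) a[fast]=2=a[slow] dup → fast++
(s=1,f=3) a[fast]=3≠a[slow]=2 write a[2]=3 → slow++,fast++
(s=2,f=4) a[fast]=3=a[slow] dup → fast++
(s=2,f=5) a[fast]=3=a[slow] dup → fast++
(s=2,f=6) a[fast]=3=a[slow] dup → fast++
(s=2,f=7) a[fast]=4≠a[slow]=3 write a[3]=4 → slow++,fast++
(s=3,f=8) a[fast]=4=a[slow] dup → fast++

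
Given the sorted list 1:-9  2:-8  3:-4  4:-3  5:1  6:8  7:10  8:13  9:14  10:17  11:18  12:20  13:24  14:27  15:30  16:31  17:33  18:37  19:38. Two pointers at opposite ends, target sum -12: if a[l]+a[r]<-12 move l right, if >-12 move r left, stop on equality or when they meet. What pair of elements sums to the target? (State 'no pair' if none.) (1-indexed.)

l=1 r=19: -9+38=29 >-12, r--
l=1 r=18: -9+37=28 >-12, r--
l=1 r=17: -9+33=24 >-12, r--
l=1 r=16: -9+31=22 >-12, r--
l=1 r=15: -9+30=21 >-12, r--
l=1 r=14: -9+27=18 >-12, r--
l=1 r=13: -9+24=15 >-12, r--
l=1 r=12: -9+20=11 >-12, r--
l=1 r=11: -9+18=9 >-12, r--
l=1 r=10: -9+17=8 >-12, r--
l=1 r=9: -9+14=5 >-12, r--
l=1 r=8: -9+13=4 >-12, r--
l=1 r=7: -9+10=1 >-12, r--
l=1 r=6: -9+8=-1 >-12, r--
l=1 r=5: -9+1=-8 >-12, r--
l=1 r=4: -9+-3=-12, found

(-9, -3)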